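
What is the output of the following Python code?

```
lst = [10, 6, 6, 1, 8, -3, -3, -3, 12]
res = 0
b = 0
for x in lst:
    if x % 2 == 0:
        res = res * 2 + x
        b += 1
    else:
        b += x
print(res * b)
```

x=10: even, res = 0*2+10 = 10; b=1
x=6: even, res = 10*2+6 = 26; b=2
x=6: even, res = 26*2+6 = 58; b=3
x=1: not even; b=4
x=8: even, res = 58*2+8 = 124; b=5
x=-3: not even; b=2
x=-3: not even; b=-1
x=-3: not even; b=-4
x=12: even, res = 124*2+12 = 260; b=-3
res*b = 260*(-3) = -780

-780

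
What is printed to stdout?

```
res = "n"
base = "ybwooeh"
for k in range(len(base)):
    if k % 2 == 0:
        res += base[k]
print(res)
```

k=0: add 'y' → 'ny'
k=1: skip
k=2: add 'w' → 'nyw'
k=3: skip
k=4: add 'o' → 'nywo'
k=5: skip
k=6: add 'h' → 'nywoh'

nywoh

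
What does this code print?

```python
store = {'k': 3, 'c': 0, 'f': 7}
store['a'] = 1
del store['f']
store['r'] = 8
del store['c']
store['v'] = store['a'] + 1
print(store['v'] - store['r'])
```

store['a'] = 1 → {'k': 3, 'c': 0, 'f': 7, 'a': 1}
del 'f' → {'k': 3, 'c': 0, 'a': 1}
store['r'] = 8 → {'k': 3, 'c': 0, 'a': 1, 'r': 8}
del 'c' → {'k': 3, 'a': 1, 'r': 8}
store['v'] = store['a']+1 = 2 → {'k': 3, 'a': 1, 'r': 8, 'v': 2}
store['v']-store['r'] = 2-8 = -6

-6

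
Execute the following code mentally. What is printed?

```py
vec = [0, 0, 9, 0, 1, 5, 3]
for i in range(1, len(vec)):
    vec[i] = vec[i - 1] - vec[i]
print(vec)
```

i=1: vec[1] = 0-0 = 0 → [0, 0, 9, 0, 1, 5, 3]
i=2: vec[2] = 0-9 = -9 → [0, 0, -9, 0, 1, 5, 3]
i=3: vec[3] = (-9)-0 = -9 → [0, 0, -9, -9, 1, 5, 3]
i=4: vec[4] = (-9)-1 = -10 → [0, 0, -9, -9, -10, 5, 3]
i=5: vec[5] = (-10)-5 = -15 → [0, 0, -9, -9, -10, -15, 3]
i=6: vec[6] = (-15)-3 = -18 → [0, 0, -9, -9, -10, -15, -18]

[0, 0, -9, -9, -10, -15, -18]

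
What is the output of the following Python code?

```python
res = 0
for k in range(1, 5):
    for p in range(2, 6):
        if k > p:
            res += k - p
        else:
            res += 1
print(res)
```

k=1,p=2: not 1>2, res = 0+1 = 1
k=1,p=3: not 1>3, res = 1+1 = 2
k=1,p=4: not 1>4, res = 2+1 = 3
k=1,p=5: not 1>5, res = 3+1 = 4
k=2,p=2: not 2>2, res = 4+1 = 5
k=2,p=3: not 2>3, res = 5+1 = 6
k=2,p=4: not 2>4, res = 6+1 = 7
k=2,p=5: not 2>5, res = 7+1 = 8
k=3,p=2: 3>2, res = 8+1 = 9
k=3,p=3: not 3>3, res = 9+1 = 10
k=3,p=4: not 3>4, res = 10+1 = 11
k=3,p=5: not 3>5, res = 11+1 = 12
k=4,p=2: 4>2, res = 12+2 = 14
k=4,p=3: 4>3, res = 14+1 = 15
k=4,p=4: not 4>4, res = 15+1 = 16
k=4,p=5: not 4>5, res = 16+1 = 17

17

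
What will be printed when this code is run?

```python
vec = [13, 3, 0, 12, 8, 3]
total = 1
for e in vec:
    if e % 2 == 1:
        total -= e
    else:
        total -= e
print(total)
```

e=13: odd, total = 1-13 = -12
e=3: odd, total = (-12)-3 = -15
e=0: not odd, total = (-15)-0 = -15
e=12: not odd, total = (-15)-12 = -27
e=8: not odd, total = (-27)-8 = -35
e=3: odd, total = (-35)-3 = -38

-38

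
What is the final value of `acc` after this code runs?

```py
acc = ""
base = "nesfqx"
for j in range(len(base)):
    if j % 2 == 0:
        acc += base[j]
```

'nsq'

j=0: add 'n' → 'n'
j=1: skip
j=2: add 's' → 'ns'
j=3: skip
j=4: add 'q' → 'nsq'
j=5: skip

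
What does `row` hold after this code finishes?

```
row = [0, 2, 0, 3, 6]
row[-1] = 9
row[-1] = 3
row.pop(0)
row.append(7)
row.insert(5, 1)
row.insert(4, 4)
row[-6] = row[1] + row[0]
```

row[-1] = 9 → [0, 2, 0, 3, 9]
row[-1] = 3 → [0, 2, 0, 3, 3]
pop(0) removes 0 → [2, 0, 3, 3]
append 7 → [2, 0, 3, 3, 7]
insert 1 at 5 → [2, 0, 3, 3, 7, 1]
insert 4 at 4 → [2, 0, 3, 3, 4, 7, 1]
row[-6] = row[1]+row[0] = 0+2 = 2 → [2, 2, 3, 3, 4, 7, 1]

[2, 2, 3, 3, 4, 7, 1]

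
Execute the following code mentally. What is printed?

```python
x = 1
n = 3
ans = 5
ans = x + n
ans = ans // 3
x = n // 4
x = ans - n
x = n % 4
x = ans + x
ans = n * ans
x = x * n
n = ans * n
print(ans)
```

ans = 1+3 = 4
ans = 4//3 = 1
x = 3//4 = 0
x = 1-3 = -2
x = 3%4 = 3
x = 1+3 = 4
ans = 3*1 = 3
x = 4*3 = 12
n = 3*3 = 9

3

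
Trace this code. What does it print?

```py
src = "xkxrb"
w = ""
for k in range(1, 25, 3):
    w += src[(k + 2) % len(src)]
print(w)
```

k=1: add src[3]='r' → 'r'
k=4: add src[1]='k' → 'rk'
k=7: add src[4]='b' → 'rkb'
k=10: add src[2]='x' → 'rkbx'
k=13: add src[0]='x' → 'rkbxx'
k=16: add src[3]='r' → 'rkbxxr'
k=19: add src[1]='k' → 'rkbxxrk'
k=22: add src[4]='b' → 'rkbxxrkb'

rkbxxrkb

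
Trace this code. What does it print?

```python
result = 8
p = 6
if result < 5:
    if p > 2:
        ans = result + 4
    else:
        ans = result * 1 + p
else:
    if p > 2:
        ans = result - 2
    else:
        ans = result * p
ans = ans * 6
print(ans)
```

result=8, p=6
result < 5 is False; p > 2 is True
→ ans = result - 2 = 6
ans = 6*6 = 36

36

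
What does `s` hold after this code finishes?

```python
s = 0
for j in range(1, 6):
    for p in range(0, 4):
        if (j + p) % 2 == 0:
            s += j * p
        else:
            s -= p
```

34

j=1,p=0: odd sum, s = 0-0 = 0
j=1,p=1: even sum, s = 0+1 = 1
j=1,p=2: odd sum, s = 1-2 = -1
j=1,p=3: even sum, s = (-1)+3 = 2
j=2,p=0: even sum, s = 2+0 = 2
j=2,p=1: odd sum, s = 2-1 = 1
j=2,p=2: even sum, s = 1+4 = 5
j=2,p=3: odd sum, s = 5-3 = 2
j=3,p=0: odd sum, s = 2-0 = 2
j=3,p=1: even sum, s = 2+3 = 5
j=3,p=2: odd sum, s = 5-2 = 3
j=3,p=3: even sum, s = 3+9 = 12
j=4,p=0: even sum, s = 12+0 = 12
j=4,p=1: odd sum, s = 12-1 = 11
j=4,p=2: even sum, s = 11+8 = 19
j=4,p=3: odd sum, s = 19-3 = 16
j=5,p=0: odd sum, s = 16-0 = 16
j=5,p=1: even sum, s = 16+5 = 21
j=5,p=2: odd sum, s = 21-2 = 19
j=5,p=3: even sum, s = 19+15 = 34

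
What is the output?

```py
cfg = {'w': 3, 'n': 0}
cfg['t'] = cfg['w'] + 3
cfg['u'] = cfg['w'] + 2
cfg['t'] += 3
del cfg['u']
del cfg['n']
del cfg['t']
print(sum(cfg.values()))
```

3

cfg['t'] = cfg['w']+3 = 6 → {'w': 3, 'n': 0, 't': 6}
cfg['u'] = cfg['w']+2 = 5 → {'w': 3, 'n': 0, 't': 6, 'u': 5}
cfg['t'] = 6+3 = 9 → {'w': 3, 'n': 0, 't': 9, 'u': 5}
del 'u' → {'w': 3, 'n': 0, 't': 9}
del 'n' → {'w': 3, 't': 9}
del 't' → {'w': 3}
sum of values = 3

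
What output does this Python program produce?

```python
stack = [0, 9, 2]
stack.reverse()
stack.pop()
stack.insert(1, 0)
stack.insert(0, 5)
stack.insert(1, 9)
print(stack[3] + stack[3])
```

reverse → [2, 9, 0]
pop() removes 0 → [2, 9]
insert 0 at 1 → [2, 0, 9]
insert 5 at 0 → [5, 2, 0, 9]
insert 9 at 1 → [5, 9, 2, 0, 9]
stack[3]+stack[3] = 0+0 = 0

0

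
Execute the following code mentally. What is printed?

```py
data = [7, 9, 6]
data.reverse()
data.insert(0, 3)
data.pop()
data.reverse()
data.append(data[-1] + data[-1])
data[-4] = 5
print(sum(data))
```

reverse → [6, 9, 7]
insert 3 at 0 → [3, 6, 9, 7]
pop() removes 7 → [3, 6, 9]
reverse → [9, 6, 3]
append data[-1]+data[-1] = 3+3 = 6 → [9, 6, 3, 6]
data[-4] = 5 → [5, 6, 3, 6]
sum = 20

20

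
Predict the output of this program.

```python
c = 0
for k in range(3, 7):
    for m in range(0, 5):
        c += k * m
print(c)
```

180

k=3,m=0: c = 0+0 = 0
k=3,m=1: c = 0+3 = 3
k=3,m=2: c = 3+6 = 9
k=3,m=3: c = 9+9 = 18
k=3,m=4: c = 18+12 = 30
k=4,m=0: c = 30+0 = 30
k=4,m=1: c = 30+4 = 34
k=4,m=2: c = 34+8 = 42
k=4,m=3: c = 42+12 = 54
k=4,m=4: c = 54+16 = 70
k=5,m=0: c = 70+0 = 70
k=5,m=1: c = 70+5 = 75
k=5,m=2: c = 75+10 = 85
k=5,m=3: c = 85+15 = 100
k=5,m=4: c = 100+20 = 120
k=6,m=0: c = 120+0 = 120
k=6,m=1: c = 120+6 = 126
k=6,m=2: c = 126+12 = 138
k=6,m=3: c = 138+18 = 156
k=6,m=4: c = 156+24 = 180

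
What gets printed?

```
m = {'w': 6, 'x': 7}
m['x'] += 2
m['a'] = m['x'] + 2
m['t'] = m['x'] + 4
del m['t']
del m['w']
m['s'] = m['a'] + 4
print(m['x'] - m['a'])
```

-2

m['x'] = 7+2 = 9 → {'w': 6, 'x': 9}
m['a'] = m['x']+2 = 11 → {'w': 6, 'x': 9, 'a': 11}
m['t'] = m['x']+4 = 13 → {'w': 6, 'x': 9, 'a': 11, 't': 13}
del 't' → {'w': 6, 'x': 9, 'a': 11}
del 'w' → {'x': 9, 'a': 11}
m['s'] = m['a']+4 = 15 → {'x': 9, 'a': 11, 's': 15}
m['x']-m['a'] = 9-11 = -2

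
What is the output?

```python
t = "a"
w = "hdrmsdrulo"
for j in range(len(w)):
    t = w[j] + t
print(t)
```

olurdsmrdha

j=0: prepend 'h' → 'ha'
j=1: prepend 'd' → 'dha'
j=2: prepend 'r' → 'rdha'
j=3: prepend 'm' → 'mrdha'
j=4: prepend 's' → 'smrdha'
j=5: prepend 'd' → 'dsmrdha'
j=6: prepend 'r' → 'rdsmrdha'
j=7: prepend 'u' → 'urdsmrdha'
j=8: prepend 'l' → 'lurdsmrdha'
j=9: prepend 'o' → 'olurdsmrdha'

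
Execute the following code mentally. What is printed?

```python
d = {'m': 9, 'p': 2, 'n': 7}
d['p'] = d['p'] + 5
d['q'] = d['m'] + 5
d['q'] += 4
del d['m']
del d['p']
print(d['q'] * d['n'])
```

126

d['p'] = d['p']+5 = 7 → {'m': 9, 'p': 7, 'n': 7}
d['q'] = d['m']+5 = 14 → {'m': 9, 'p': 7, 'n': 7, 'q': 14}
d['q'] = 14+4 = 18 → {'m': 9, 'p': 7, 'n': 7, 'q': 18}
del 'm' → {'p': 7, 'n': 7, 'q': 18}
del 'p' → {'n': 7, 'q': 18}
d['q']*d['n'] = 18*7 = 126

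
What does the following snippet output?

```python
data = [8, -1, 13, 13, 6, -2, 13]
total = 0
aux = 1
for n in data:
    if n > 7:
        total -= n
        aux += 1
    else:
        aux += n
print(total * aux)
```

-376

n=8: >7, total = 0-8 = -8; aux=2
n=-1: not >7; aux=1
n=13: >7, total = (-8)-13 = -21; aux=2
n=13: >7, total = (-21)-13 = -34; aux=3
n=6: not >7; aux=9
n=-2: not >7; aux=7
n=13: >7, total = (-34)-13 = -47; aux=8
total*aux = (-47)*8 = -376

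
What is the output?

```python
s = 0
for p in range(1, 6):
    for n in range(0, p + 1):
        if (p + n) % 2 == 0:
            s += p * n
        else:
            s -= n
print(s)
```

73

p=1,n=0: odd sum, s = 0-0 = 0
p=1,n=1: even sum, s = 0+1 = 1
p=2,n=0: even sum, s = 1+0 = 1
p=2,n=1: odd sum, s = 1-1 = 0
p=2,n=2: even sum, s = 0+4 = 4
p=3,n=0: odd sum, s = 4-0 = 4
p=3,n=1: even sum, s = 4+3 = 7
p=3,n=2: odd sum, s = 7-2 = 5
p=3,n=3: even sum, s = 5+9 = 14
p=4,n=0: even sum, s = 14+0 = 14
p=4,n=1: odd sum, s = 14-1 = 13
p=4,n=2: even sum, s = 13+8 = 21
p=4,n=3: odd sum, s = 21-3 = 18
p=4,n=4: even sum, s = 18+16 = 34
p=5,n=0: odd sum, s = 34-0 = 34
p=5,n=1: even sum, s = 34+5 = 39
p=5,n=2: odd sum, s = 39-2 = 37
p=5,n=3: even sum, s = 37+15 = 52
p=5,n=4: odd sum, s = 52-4 = 48
p=5,n=5: even sum, s = 48+25 = 73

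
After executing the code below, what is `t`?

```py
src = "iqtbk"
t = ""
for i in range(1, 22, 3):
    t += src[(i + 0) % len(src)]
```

i=1: add src[1]='q' → 'q'
i=4: add src[4]='k' → 'qk'
i=7: add src[2]='t' → 'qkt'
i=10: add src[0]='i' → 'qkti'
i=13: add src[3]='b' → 'qktib'
i=16: add src[1]='q' → 'qktibq'
i=19: add src[4]='k' → 'qktibqk'

'qktibqk'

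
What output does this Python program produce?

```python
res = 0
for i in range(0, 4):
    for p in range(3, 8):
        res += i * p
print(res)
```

i=0,p=3: res = 0+0 = 0
i=0,p=4: res = 0+0 = 0
i=0,p=5: res = 0+0 = 0
i=0,p=6: res = 0+0 = 0
i=0,p=7: res = 0+0 = 0
i=1,p=3: res = 0+3 = 3
i=1,p=4: res = 3+4 = 7
i=1,p=5: res = 7+5 = 12
i=1,p=6: res = 12+6 = 18
i=1,p=7: res = 18+7 = 25
i=2,p=3: res = 25+6 = 31
i=2,p=4: res = 31+8 = 39
i=2,p=5: res = 39+10 = 49
i=2,p=6: res = 49+12 = 61
i=2,p=7: res = 61+14 = 75
i=3,p=3: res = 75+9 = 84
i=3,p=4: res = 84+12 = 96
i=3,p=5: res = 96+15 = 111
i=3,p=6: res = 111+18 = 129
i=3,p=7: res = 129+21 = 150

150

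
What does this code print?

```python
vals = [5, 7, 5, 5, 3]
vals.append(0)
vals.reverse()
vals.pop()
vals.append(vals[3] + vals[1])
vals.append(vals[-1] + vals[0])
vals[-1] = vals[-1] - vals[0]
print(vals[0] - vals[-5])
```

-5

append 0 → [5, 7, 5, 5, 3, 0]
reverse → [0, 3, 5, 5, 7, 5]
pop() removes 5 → [0, 3, 5, 5, 7]
append vals[3]+vals[1] = 5+3 = 8 → [0, 3, 5, 5, 7, 8]
append vals[-1]+vals[0] = 8+0 = 8 → [0, 3, 5, 5, 7, 8, 8]
vals[-1] = vals[-1]-vals[0] = 8-0 = 8 → [0, 3, 5, 5, 7, 8, 8]
vals[0]-vals[-5] = 0-5 = -5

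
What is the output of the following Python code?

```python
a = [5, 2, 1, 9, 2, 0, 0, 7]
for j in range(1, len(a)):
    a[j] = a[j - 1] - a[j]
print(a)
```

j=1: a[1] = 5-2 = 3 → [5, 3, 1, 9, 2, 0, 0, 7]
j=2: a[2] = 3-1 = 2 → [5, 3, 2, 9, 2, 0, 0, 7]
j=3: a[3] = 2-9 = -7 → [5, 3, 2, -7, 2, 0, 0, 7]
j=4: a[4] = (-7)-2 = -9 → [5, 3, 2, -7, -9, 0, 0, 7]
j=5: a[5] = (-9)-0 = -9 → [5, 3, 2, -7, -9, -9, 0, 7]
j=6: a[6] = (-9)-0 = -9 → [5, 3, 2, -7, -9, -9, -9, 7]
j=7: a[7] = (-9)-7 = -16 → [5, 3, 2, -7, -9, -9, -9, -16]

[5, 3, 2, -7, -9, -9, -9, -16]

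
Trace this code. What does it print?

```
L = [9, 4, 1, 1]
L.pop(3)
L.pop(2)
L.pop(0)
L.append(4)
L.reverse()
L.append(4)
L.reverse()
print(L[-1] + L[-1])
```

8

pop(3) removes 1 → [9, 4, 1]
pop(2) removes 1 → [9, 4]
pop(0) removes 9 → [4]
append 4 → [4, 4]
reverse → [4, 4]
append 4 → [4, 4, 4]
reverse → [4, 4, 4]
L[-1]+L[-1] = 4+4 = 8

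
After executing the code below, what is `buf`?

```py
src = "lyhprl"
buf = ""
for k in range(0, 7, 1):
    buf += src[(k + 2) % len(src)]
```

k=0: add src[2]='h' → 'h'
k=1: add src[3]='p' → 'hp'
k=2: add src[4]='r' → 'hpr'
k=3: add src[5]='l' → 'hprl'
k=4: add src[0]='l' → 'hprll'
k=5: add src[1]='y' → 'hprlly'
k=6: add src[2]='h' → 'hprllyh'

'hprllyh'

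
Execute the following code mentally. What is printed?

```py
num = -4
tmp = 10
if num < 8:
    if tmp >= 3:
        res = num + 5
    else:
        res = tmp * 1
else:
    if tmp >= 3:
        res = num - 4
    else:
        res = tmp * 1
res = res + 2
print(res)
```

3

num=-4, tmp=10
num < 8 is True; tmp >= 3 is True
→ res = num + 5 = 1
res = 1+2 = 3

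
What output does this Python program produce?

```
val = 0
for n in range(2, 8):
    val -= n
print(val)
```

n=2: val = 0-2 = -2
n=3: val = (-2)-3 = -5
n=4: val = (-5)-4 = -9
n=5: val = (-9)-5 = -14
n=6: val = (-14)-6 = -20
n=7: val = (-20)-7 = -27

-27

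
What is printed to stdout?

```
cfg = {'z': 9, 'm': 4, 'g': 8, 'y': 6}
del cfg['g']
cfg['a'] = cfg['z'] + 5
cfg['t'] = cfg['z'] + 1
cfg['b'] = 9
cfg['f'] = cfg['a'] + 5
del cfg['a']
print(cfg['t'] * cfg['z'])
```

del 'g' → {'z': 9, 'm': 4, 'y': 6}
cfg['a'] = cfg['z']+5 = 14 → {'z': 9, 'm': 4, 'y': 6, 'a': 14}
cfg['t'] = cfg['z']+1 = 10 → {'z': 9, 'm': 4, 'y': 6, 'a': 14, 't': 10}
cfg['b'] = 9 → {'z': 9, 'm': 4, 'y': 6, 'a': 14, 't': 10, 'b': 9}
cfg['f'] = cfg['a']+5 = 19 → {'z': 9, 'm': 4, 'y': 6, 'a': 14, 't': 10, 'b': 9, 'f': 19}
del 'a' → {'z': 9, 'm': 4, 'y': 6, 't': 10, 'b': 9, 'f': 19}
cfg['t']*cfg['z'] = 10*9 = 90

90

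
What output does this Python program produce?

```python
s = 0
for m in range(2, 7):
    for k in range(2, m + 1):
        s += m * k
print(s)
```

m=2,k=2: s = 0+4 = 4
m=3,k=2: s = 4+6 = 10
m=3,k=3: s = 10+9 = 19
m=4,k=2: s = 19+8 = 27
m=4,k=3: s = 27+12 = 39
m=4,k=4: s = 39+16 = 55
m=5,k=2: s = 55+10 = 65
m=5,k=3: s = 65+15 = 80
m=5,k=4: s = 80+20 = 100
m=5,k=5: s = 100+25 = 125
m=6,k=2: s = 125+12 = 137
m=6,k=3: s = 137+18 = 155
m=6,k=4: s = 155+24 = 179
m=6,k=5: s = 179+30 = 209
m=6,k=6: s = 209+36 = 245

245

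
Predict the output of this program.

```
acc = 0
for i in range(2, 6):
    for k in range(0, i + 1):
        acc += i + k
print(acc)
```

102

i=2,k=0: acc = 0+2 = 2
i=2,k=1: acc = 2+3 = 5
i=2,k=2: acc = 5+4 = 9
i=3,k=0: acc = 9+3 = 12
i=3,k=1: acc = 12+4 = 16
i=3,k=2: acc = 16+5 = 21
i=3,k=3: acc = 21+6 = 27
i=4,k=0: acc = 27+4 = 31
i=4,k=1: acc = 31+5 = 36
i=4,k=2: acc = 36+6 = 42
i=4,k=3: acc = 42+7 = 49
i=4,k=4: acc = 49+8 = 57
i=5,k=0: acc = 57+5 = 62
i=5,k=1: acc = 62+6 = 68
i=5,k=2: acc = 68+7 = 75
i=5,k=3: acc = 75+8 = 83
i=5,k=4: acc = 83+9 = 92
i=5,k=5: acc = 92+10 = 102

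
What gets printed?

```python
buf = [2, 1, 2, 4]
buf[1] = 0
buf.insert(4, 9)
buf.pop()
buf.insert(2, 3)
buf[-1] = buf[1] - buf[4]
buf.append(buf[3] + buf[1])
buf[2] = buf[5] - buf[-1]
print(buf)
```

buf[1] = 0 → [2, 0, 2, 4]
insert 9 at 4 → [2, 0, 2, 4, 9]
pop() removes 9 → [2, 0, 2, 4]
insert 3 at 2 → [2, 0, 3, 2, 4]
buf[-1] = buf[1]-buf[4] = 0-4 = -4 → [2, 0, 3, 2, -4]
append buf[3]+buf[1] = 2+0 = 2 → [2, 0, 3, 2, -4, 2]
buf[2] = buf[5]-buf[-1] = 2-2 = 0 → [2, 0, 0, 2, -4, 2]

[2, 0, 0, 2, -4, 2]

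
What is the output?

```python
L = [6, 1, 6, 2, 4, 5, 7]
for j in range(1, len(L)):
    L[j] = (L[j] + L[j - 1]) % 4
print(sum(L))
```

j=1: L[1] = (1+6)%4 = 3 → [6, 3, 6, 2, 4, 5, 7]
j=2: L[2] = (6+3)%4 = 1 → [6, 3, 1, 2, 4, 5, 7]
j=3: L[3] = (2+1)%4 = 3 → [6, 3, 1, 3, 4, 5, 7]
j=4: L[4] = (4+3)%4 = 3 → [6, 3, 1, 3, 3, 5, 7]
j=5: L[5] = (5+3)%4 = 0 → [6, 3, 1, 3, 3, 0, 7]
j=6: L[6] = (7+0)%4 = 3 → [6, 3, 1, 3, 3, 0, 3]
sum = 19

19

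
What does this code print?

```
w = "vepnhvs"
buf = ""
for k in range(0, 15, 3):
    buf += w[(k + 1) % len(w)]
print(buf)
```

k=0: add w[1]='e' → 'e'
k=3: add w[4]='h' → 'eh'
k=6: add w[0]='v' → 'ehv'
k=9: add w[3]='n' → 'ehvn'
k=12: add w[6]='s' → 'ehvns'

ehvns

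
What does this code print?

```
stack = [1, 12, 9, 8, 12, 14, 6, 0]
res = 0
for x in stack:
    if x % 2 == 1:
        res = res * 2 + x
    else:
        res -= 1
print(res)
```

4

x=1: odd, res = 0*2+1 = 1
x=12: not odd, res = 1-1 = 0
x=9: odd, res = 0*2+9 = 9
x=8: not odd, res = 9-1 = 8
x=12: not odd, res = 8-1 = 7
x=14: not odd, res = 7-1 = 6
x=6: not odd, res = 6-1 = 5
x=0: not odd, res = 5-1 = 4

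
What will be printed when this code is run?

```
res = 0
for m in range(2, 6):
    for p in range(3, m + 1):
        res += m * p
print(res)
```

m=3,p=3: res = 0+9 = 9
m=4,p=3: res = 9+12 = 21
m=4,p=4: res = 21+16 = 37
m=5,p=3: res = 37+15 = 52
m=5,p=4: res = 52+20 = 72
m=5,p=5: res = 72+25 = 97

97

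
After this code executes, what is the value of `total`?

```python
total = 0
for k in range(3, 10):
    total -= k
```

-42

k=3: total = 0-3 = -3
k=4: total = (-3)-4 = -7
k=5: total = (-7)-5 = -12
k=6: total = (-12)-6 = -18
k=7: total = (-18)-7 = -25
k=8: total = (-25)-8 = -33
k=9: total = (-33)-9 = -42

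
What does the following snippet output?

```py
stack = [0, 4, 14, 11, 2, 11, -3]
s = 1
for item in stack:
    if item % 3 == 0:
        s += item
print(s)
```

-2

item=0: %3==0, s = 1+0 = 1
item=4: not %3==0
item=14: not %3==0
item=11: not %3==0
item=2: not %3==0
item=11: not %3==0
item=-3: %3==0, s = 1+(-3) = -2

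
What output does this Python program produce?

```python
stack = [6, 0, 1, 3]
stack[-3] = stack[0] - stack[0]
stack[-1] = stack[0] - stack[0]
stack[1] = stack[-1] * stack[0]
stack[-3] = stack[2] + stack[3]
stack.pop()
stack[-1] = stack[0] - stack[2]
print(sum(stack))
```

12

stack[-3] = stack[0]-stack[0] = 6-6 = 0 → [6, 0, 1, 3]
stack[-1] = stack[0]-stack[0] = 6-6 = 0 → [6, 0, 1, 0]
stack[1] = stack[-1]*stack[0] = 0*6 = 0 → [6, 0, 1, 0]
stack[-3] = stack[2]+stack[3] = 1+0 = 1 → [6, 1, 1, 0]
pop() removes 0 → [6, 1, 1]
stack[-1] = stack[0]-stack[2] = 6-1 = 5 → [6, 1, 5]
sum = 12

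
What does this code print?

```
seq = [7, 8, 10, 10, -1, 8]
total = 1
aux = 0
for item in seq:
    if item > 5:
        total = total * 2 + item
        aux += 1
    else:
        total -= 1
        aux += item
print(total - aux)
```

item=7: >5, total = 1*2+7 = 9; aux=1
item=8: >5, total = 9*2+8 = 26; aux=2
item=10: >5, total = 26*2+10 = 62; aux=3
item=10: >5, total = 62*2+10 = 134; aux=4
item=-1: not >5, total = 134-1 = 133; aux=3
item=8: >5, total = 133*2+8 = 274; aux=4
total-aux = 274-4 = 270

270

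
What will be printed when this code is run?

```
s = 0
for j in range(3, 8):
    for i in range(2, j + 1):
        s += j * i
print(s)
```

430

j=3,i=2: s = 0+6 = 6
j=3,i=3: s = 6+9 = 15
j=4,i=2: s = 15+8 = 23
j=4,i=3: s = 23+12 = 35
j=4,i=4: s = 35+16 = 51
j=5,i=2: s = 51+10 = 61
j=5,i=3: s = 61+15 = 76
j=5,i=4: s = 76+20 = 96
j=5,i=5: s = 96+25 = 121
j=6,i=2: s = 121+12 = 133
j=6,i=3: s = 133+18 = 151
j=6,i=4: s = 151+24 = 175
j=6,i=5: s = 175+30 = 205
j=6,i=6: s = 205+36 = 241
j=7,i=2: s = 241+14 = 255
j=7,i=3: s = 255+21 = 276
j=7,i=4: s = 276+28 = 304
j=7,i=5: s = 304+35 = 339
j=7,i=6: s = 339+42 = 381
j=7,i=7: s = 381+49 = 430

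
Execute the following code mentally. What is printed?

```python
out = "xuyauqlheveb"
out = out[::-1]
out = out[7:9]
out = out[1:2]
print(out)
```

reverse → 'bevehlquayux'
slice [7:9] → 'ua'
slice [1:2] → 'a'

a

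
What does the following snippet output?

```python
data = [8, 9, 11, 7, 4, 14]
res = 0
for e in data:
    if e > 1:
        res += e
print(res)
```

e=8: >1, res = 0+8 = 8
e=9: >1, res = 8+9 = 17
e=11: >1, res = 17+11 = 28
e=7: >1, res = 28+7 = 35
e=4: >1, res = 35+4 = 39
e=14: >1, res = 39+14 = 53

53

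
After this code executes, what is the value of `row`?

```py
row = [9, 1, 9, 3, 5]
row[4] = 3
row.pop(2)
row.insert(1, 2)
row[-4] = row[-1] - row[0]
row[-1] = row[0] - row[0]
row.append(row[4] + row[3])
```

row[4] = 3 → [9, 1, 9, 3, 3]
pop(2) removes 9 → [9, 1, 3, 3]
insert 2 at 1 → [9, 2, 1, 3, 3]
row[-4] = row[-1]-row[0] = 3-9 = -6 → [9, -6, 1, 3, 3]
row[-1] = row[0]-row[0] = 9-9 = 0 → [9, -6, 1, 3, 0]
append row[4]+row[3] = 0+3 = 3 → [9, -6, 1, 3, 0, 3]

[9, -6, 1, 3, 0, 3]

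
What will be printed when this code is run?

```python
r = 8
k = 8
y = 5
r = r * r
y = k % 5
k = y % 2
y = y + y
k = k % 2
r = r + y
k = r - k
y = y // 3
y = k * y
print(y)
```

138

r = 8*8 = 64
y = 8%5 = 3
k = 3%2 = 1
y = 3+3 = 6
k = 1%2 = 1
r = 64+6 = 70
k = 70-1 = 69
y = 6//3 = 2
y = 69*2 = 138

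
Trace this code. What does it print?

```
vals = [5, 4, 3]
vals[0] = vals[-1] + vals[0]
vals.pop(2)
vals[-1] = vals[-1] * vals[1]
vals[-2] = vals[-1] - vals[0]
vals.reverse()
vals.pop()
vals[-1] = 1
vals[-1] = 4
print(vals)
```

[4]

vals[0] = vals[-1]+vals[0] = 3+5 = 8 → [8, 4, 3]
pop(2) removes 3 → [8, 4]
vals[-1] = vals[-1]*vals[1] = 4*4 = 16 → [8, 16]
vals[-2] = vals[-1]-vals[0] = 16-8 = 8 → [8, 16]
reverse → [16, 8]
pop() removes 8 → [16]
vals[-1] = 1 → [1]
vals[-1] = 4 → [4]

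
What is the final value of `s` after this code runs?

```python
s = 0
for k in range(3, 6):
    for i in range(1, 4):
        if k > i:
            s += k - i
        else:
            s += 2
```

20

k=3,i=1: 3>1, s = 0+2 = 2
k=3,i=2: 3>2, s = 2+1 = 3
k=3,i=3: not 3>3, s = 3+2 = 5
k=4,i=1: 4>1, s = 5+3 = 8
k=4,i=2: 4>2, s = 8+2 = 10
k=4,i=3: 4>3, s = 10+1 = 11
k=5,i=1: 5>1, s = 11+4 = 15
k=5,i=2: 5>2, s = 15+3 = 18
k=5,i=3: 5>3, s = 18+2 = 20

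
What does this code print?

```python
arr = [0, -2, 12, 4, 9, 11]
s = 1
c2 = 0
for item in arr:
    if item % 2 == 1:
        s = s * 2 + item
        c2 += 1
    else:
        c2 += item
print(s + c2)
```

item=0: not odd; c2=0
item=-2: not odd; c2=-2
item=12: not odd; c2=10
item=4: not odd; c2=14
item=9: odd, s = 1*2+9 = 11; c2=15
item=11: odd, s = 11*2+11 = 33; c2=16
s+c2 = 33+16 = 49

49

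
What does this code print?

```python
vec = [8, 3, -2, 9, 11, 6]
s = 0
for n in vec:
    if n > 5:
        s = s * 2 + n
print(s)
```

128

n=8: >5, s = 0*2+8 = 8
n=3: not >5
n=-2: not >5
n=9: >5, s = 8*2+9 = 25
n=11: >5, s = 25*2+11 = 61
n=6: >5, s = 61*2+6 = 128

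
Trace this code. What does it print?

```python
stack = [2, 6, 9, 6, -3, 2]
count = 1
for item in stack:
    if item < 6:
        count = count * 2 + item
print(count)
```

12

item=2: <6, count = 1*2+2 = 4
item=6: not <6
item=9: not <6
item=6: not <6
item=-3: <6, count = 4*2+(-3) = 5
item=2: <6, count = 5*2+2 = 12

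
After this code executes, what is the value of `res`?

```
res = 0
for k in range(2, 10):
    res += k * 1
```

k=2: res = 0+2*1 = 2
k=3: res = 2+3*1 = 5
k=4: res = 5+4*1 = 9
k=5: res = 9+5*1 = 14
k=6: res = 14+6*1 = 20
k=7: res = 20+7*1 = 27
k=8: res = 27+8*1 = 35
k=9: res = 35+9*1 = 44

44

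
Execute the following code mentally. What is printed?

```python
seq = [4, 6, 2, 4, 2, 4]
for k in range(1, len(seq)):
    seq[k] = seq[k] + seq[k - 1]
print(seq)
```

[4, 10, 12, 16, 18, 22]

k=1: seq[1] = 6+4 = 10 → [4, 10, 2, 4, 2, 4]
k=2: seq[2] = 2+10 = 12 → [4, 10, 12, 4, 2, 4]
k=3: seq[3] = 4+12 = 16 → [4, 10, 12, 16, 2, 4]
k=4: seq[4] = 2+16 = 18 → [4, 10, 12, 16, 18, 4]
k=5: seq[5] = 4+18 = 22 → [4, 10, 12, 16, 18, 22]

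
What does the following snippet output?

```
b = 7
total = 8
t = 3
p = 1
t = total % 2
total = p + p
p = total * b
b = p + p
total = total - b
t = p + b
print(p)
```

14

t = 8%2 = 0
total = 1+1 = 2
p = 2*7 = 14
b = 14+14 = 28
total = 2-28 = -26
t = 14+28 = 42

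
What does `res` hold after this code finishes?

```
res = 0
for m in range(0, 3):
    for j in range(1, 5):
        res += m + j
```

42

m=0,j=1: res = 0+1 = 1
m=0,j=2: res = 1+2 = 3
m=0,j=3: res = 3+3 = 6
m=0,j=4: res = 6+4 = 10
m=1,j=1: res = 10+2 = 12
m=1,j=2: res = 12+3 = 15
m=1,j=3: res = 15+4 = 19
m=1,j=4: res = 19+5 = 24
m=2,j=1: res = 24+3 = 27
m=2,j=2: res = 27+4 = 31
m=2,j=3: res = 31+5 = 36
m=2,j=4: res = 36+6 = 42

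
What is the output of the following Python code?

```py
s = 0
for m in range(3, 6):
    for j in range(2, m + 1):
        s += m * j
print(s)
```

m=3,j=2: s = 0+6 = 6
m=3,j=3: s = 6+9 = 15
m=4,j=2: s = 15+8 = 23
m=4,j=3: s = 23+12 = 35
m=4,j=4: s = 35+16 = 51
m=5,j=2: s = 51+10 = 61
m=5,j=3: s = 61+15 = 76
m=5,j=4: s = 76+20 = 96
m=5,j=5: s = 96+25 = 121

121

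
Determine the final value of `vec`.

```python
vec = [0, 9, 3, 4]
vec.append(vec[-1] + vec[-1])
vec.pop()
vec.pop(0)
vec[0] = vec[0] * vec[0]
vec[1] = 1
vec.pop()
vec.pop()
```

[81]

append vec[-1]+vec[-1] = 4+4 = 8 → [0, 9, 3, 4, 8]
pop() removes 8 → [0, 9, 3, 4]
pop(0) removes 0 → [9, 3, 4]
vec[0] = vec[0]*vec[0] = 9*9 = 81 → [81, 3, 4]
vec[1] = 1 → [81, 1, 4]
pop() removes 4 → [81, 1]
pop() removes 1 → [81]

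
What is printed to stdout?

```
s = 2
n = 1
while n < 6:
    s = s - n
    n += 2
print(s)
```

-7

n=1: s = 2-1 = 1
n=3: s = 1-3 = -2
n=5: s = (-2)-5 = -7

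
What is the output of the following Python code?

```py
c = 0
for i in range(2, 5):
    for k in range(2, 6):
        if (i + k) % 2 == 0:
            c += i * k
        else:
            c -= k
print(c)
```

i=2,k=2: even sum, c = 0+4 = 4
i=2,k=3: odd sum, c = 4-3 = 1
i=2,k=4: even sum, c = 1+8 = 9
i=2,k=5: odd sum, c = 9-5 = 4
i=3,k=2: odd sum, c = 4-2 = 2
i=3,k=3: even sum, c = 2+9 = 11
i=3,k=4: odd sum, c = 11-4 = 7
i=3,k=5: even sum, c = 7+15 = 22
i=4,k=2: even sum, c = 22+8 = 30
i=4,k=3: odd sum, c = 30-3 = 27
i=4,k=4: even sum, c = 27+16 = 43
i=4,k=5: odd sum, c = 43-5 = 38

38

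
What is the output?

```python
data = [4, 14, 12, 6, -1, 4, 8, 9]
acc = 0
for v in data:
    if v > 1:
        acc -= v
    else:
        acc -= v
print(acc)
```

v=4: >1, acc = 0-4 = -4
v=14: >1, acc = (-4)-14 = -18
v=12: >1, acc = (-18)-12 = -30
v=6: >1, acc = (-30)-6 = -36
v=-1: not >1, acc = (-36)-(-1) = -35
v=4: >1, acc = (-35)-4 = -39
v=8: >1, acc = (-39)-8 = -47
v=9: >1, acc = (-47)-9 = -56

-56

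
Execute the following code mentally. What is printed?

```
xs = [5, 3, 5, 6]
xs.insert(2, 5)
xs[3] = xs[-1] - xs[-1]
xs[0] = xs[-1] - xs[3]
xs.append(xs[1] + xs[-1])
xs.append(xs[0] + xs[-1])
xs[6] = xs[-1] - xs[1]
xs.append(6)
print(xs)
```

insert 5 at 2 → [5, 3, 5, 5, 6]
xs[3] = xs[-1]-xs[-1] = 6-6 = 0 → [5, 3, 5, 0, 6]
xs[0] = xs[-1]-xs[3] = 6-0 = 6 → [6, 3, 5, 0, 6]
append xs[1]+xs[-1] = 3+6 = 9 → [6, 3, 5, 0, 6, 9]
append xs[0]+xs[-1] = 6+9 = 15 → [6, 3, 5, 0, 6, 9, 15]
xs[6] = xs[-1]-xs[1] = 15-3 = 12 → [6, 3, 5, 0, 6, 9, 12]
append 6 → [6, 3, 5, 0, 6, 9, 12, 6]

[6, 3, 5, 0, 6, 9, 12, 6]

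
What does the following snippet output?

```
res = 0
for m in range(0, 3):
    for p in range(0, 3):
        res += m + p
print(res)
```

m=0,p=0: res = 0+0 = 0
m=0,p=1: res = 0+1 = 1
m=0,p=2: res = 1+2 = 3
m=1,p=0: res = 3+1 = 4
m=1,p=1: res = 4+2 = 6
m=1,p=2: res = 6+3 = 9
m=2,p=0: res = 9+2 = 11
m=2,p=1: res = 11+3 = 14
m=2,p=2: res = 14+4 = 18

18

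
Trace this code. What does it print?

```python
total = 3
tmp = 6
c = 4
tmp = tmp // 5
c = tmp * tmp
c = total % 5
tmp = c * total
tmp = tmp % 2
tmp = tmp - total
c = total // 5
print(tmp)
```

tmp = 6//5 = 1
c = 1*1 = 1
c = 3%5 = 3
tmp = 3*3 = 9
tmp = 9%2 = 1
tmp = 1-3 = -2
c = 3//5 = 0

-2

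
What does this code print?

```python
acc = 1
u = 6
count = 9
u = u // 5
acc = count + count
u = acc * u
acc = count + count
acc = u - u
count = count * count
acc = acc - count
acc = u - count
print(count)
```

u = 6//5 = 1
acc = 9+9 = 18
u = 18*1 = 18
acc = 9+9 = 18
acc = 18-18 = 0
count = 9*9 = 81
acc = 0-81 = -81
acc = 18-81 = -63

81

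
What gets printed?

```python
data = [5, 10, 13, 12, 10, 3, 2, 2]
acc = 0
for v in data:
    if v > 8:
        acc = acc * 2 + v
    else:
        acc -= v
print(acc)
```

v=5: not >8, acc = 0-5 = -5
v=10: >8, acc = (-5)*2+10 = 0
v=13: >8, acc = 0*2+13 = 13
v=12: >8, acc = 13*2+12 = 38
v=10: >8, acc = 38*2+10 = 86
v=3: not >8, acc = 86-3 = 83
v=2: not >8, acc = 83-2 = 81
v=2: not >8, acc = 81-2 = 79

79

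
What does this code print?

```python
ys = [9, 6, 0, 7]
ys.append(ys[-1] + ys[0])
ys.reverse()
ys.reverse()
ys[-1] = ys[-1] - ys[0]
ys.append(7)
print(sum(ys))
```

36

append ys[-1]+ys[0] = 7+9 = 16 → [9, 6, 0, 7, 16]
reverse → [16, 7, 0, 6, 9]
reverse → [9, 6, 0, 7, 16]
ys[-1] = ys[-1]-ys[0] = 16-9 = 7 → [9, 6, 0, 7, 7]
append 7 → [9, 6, 0, 7, 7, 7]
sum = 36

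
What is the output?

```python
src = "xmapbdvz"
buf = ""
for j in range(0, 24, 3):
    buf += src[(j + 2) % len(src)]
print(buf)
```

j=0: add src[2]='a' → 'a'
j=3: add src[5]='d' → 'ad'
j=6: add src[0]='x' → 'adx'
j=9: add src[3]='p' → 'adxp'
j=12: add src[6]='v' → 'adxpv'
j=15: add src[1]='m' → 'adxpvm'
j=18: add src[4]='b' → 'adxpvmb'
j=21: add src[7]='z' → 'adxpvmbz'

adxpvmbz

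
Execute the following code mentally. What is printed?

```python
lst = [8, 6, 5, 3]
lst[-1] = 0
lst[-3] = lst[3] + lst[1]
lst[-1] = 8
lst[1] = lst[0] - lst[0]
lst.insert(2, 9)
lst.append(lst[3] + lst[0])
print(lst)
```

lst[-1] = 0 → [8, 6, 5, 0]
lst[-3] = lst[3]+lst[1] = 0+6 = 6 → [8, 6, 5, 0]
lst[-1] = 8 → [8, 6, 5, 8]
lst[1] = lst[0]-lst[0] = 8-8 = 0 → [8, 0, 5, 8]
insert 9 at 2 → [8, 0, 9, 5, 8]
append lst[3]+lst[0] = 5+8 = 13 → [8, 0, 9, 5, 8, 13]

[8, 0, 9, 5, 8, 13]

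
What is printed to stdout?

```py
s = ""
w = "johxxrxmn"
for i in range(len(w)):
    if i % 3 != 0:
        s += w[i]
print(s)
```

ohxrmn

i=0: skip
i=1: add 'o' → 'o'
i=2: add 'h' → 'oh'
i=3: skip
i=4: add 'x' → 'ohx'
i=5: add 'r' → 'ohxr'
i=6: skip
i=7: add 'm' → 'ohxrm'
i=8: add 'n' → 'ohxrmn'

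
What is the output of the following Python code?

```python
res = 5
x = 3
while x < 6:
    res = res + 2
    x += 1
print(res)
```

x=3: res = 5+2 = 7
x=4: res = 7+2 = 9
x=5: res = 9+2 = 11

11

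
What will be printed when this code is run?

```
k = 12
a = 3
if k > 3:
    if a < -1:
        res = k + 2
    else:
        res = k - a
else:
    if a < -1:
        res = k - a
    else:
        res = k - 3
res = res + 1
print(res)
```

k=12, a=3
k > 3 is True; a < -1 is False
→ res = k - a = 9
res = 9+1 = 10

10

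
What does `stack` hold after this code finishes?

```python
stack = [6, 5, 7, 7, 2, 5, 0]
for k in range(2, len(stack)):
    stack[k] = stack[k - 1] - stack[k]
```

k=2: stack[2] = 5-7 = -2 → [6, 5, -2, 7, 2, 5, 0]
k=3: stack[3] = (-2)-7 = -9 → [6, 5, -2, -9, 2, 5, 0]
k=4: stack[4] = (-9)-2 = -11 → [6, 5, -2, -9, -11, 5, 0]
k=5: stack[5] = (-11)-5 = -16 → [6, 5, -2, -9, -11, -16, 0]
k=6: stack[6] = (-16)-0 = -16 → [6, 5, -2, -9, -11, -16, -16]

[6, 5, -2, -9, -11, -16, -16]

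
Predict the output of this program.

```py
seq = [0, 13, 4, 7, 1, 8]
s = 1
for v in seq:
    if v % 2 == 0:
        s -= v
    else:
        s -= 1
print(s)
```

v=0: even, s = 1-0 = 1
v=13: not even, s = 1-1 = 0
v=4: even, s = 0-4 = -4
v=7: not even, s = (-4)-1 = -5
v=1: not even, s = (-5)-1 = -6
v=8: even, s = (-6)-8 = -14

-14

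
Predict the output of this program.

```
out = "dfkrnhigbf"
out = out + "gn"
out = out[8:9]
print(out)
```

b

+ 'gn' → 'dfkrnhigbfgn'
slice [8:9] → 'b'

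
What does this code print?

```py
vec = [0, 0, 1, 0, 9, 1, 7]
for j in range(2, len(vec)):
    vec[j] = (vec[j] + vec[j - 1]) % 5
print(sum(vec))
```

j=2: vec[2] = (1+0)%5 = 1 → [0, 0, 1, 0, 9, 1, 7]
j=3: vec[3] = (0+1)%5 = 1 → [0, 0, 1, 1, 9, 1, 7]
j=4: vec[4] = (9+1)%5 = 0 → [0, 0, 1, 1, 0, 1, 7]
j=5: vec[5] = (1+0)%5 = 1 → [0, 0, 1, 1, 0, 1, 7]
j=6: vec[6] = (7+1)%5 = 3 → [0, 0, 1, 1, 0, 1, 3]
sum = 6

6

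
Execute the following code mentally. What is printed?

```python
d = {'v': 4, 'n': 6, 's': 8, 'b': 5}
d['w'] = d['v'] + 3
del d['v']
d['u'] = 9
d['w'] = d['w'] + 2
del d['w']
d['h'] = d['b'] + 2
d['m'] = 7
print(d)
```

{'n': 6, 's': 8, 'b': 5, 'u': 9, 'h': 7, 'm': 7}

d['w'] = d['v']+3 = 7 → {'v': 4, 'n': 6, 's': 8, 'b': 5, 'w': 7}
del 'v' → {'n': 6, 's': 8, 'b': 5, 'w': 7}
d['u'] = 9 → {'n': 6, 's': 8, 'b': 5, 'w': 7, 'u': 9}
d['w'] = d['w']+2 = 9 → {'n': 6, 's': 8, 'b': 5, 'w': 9, 'u': 9}
del 'w' → {'n': 6, 's': 8, 'b': 5, 'u': 9}
d['h'] = d['b']+2 = 7 → {'n': 6, 's': 8, 'b': 5, 'u': 9, 'h': 7}
d['m'] = 7 → {'n': 6, 's': 8, 'b': 5, 'u': 9, 'h': 7, 'm': 7}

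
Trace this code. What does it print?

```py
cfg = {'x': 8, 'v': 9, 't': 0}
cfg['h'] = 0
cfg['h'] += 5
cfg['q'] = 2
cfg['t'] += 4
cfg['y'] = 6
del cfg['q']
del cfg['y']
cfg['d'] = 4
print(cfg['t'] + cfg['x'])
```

12

cfg['h'] = 0 → {'x': 8, 'v': 9, 't': 0, 'h': 0}
cfg['h'] = 0+5 = 5 → {'x': 8, 'v': 9, 't': 0, 'h': 5}
cfg['q'] = 2 → {'x': 8, 'v': 9, 't': 0, 'h': 5, 'q': 2}
cfg['t'] = 0+4 = 4 → {'x': 8, 'v': 9, 't': 4, 'h': 5, 'q': 2}
cfg['y'] = 6 → {'x': 8, 'v': 9, 't': 4, 'h': 5, 'q': 2, 'y': 6}
del 'q' → {'x': 8, 'v': 9, 't': 4, 'h': 5, 'y': 6}
del 'y' → {'x': 8, 'v': 9, 't': 4, 'h': 5}
cfg['d'] = 4 → {'x': 8, 'v': 9, 't': 4, 'h': 5, 'd': 4}
cfg['t']+cfg['x'] = 4+8 = 12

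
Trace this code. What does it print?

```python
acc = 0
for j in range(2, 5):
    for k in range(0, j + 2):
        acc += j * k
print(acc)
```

102

j=2,k=0: acc = 0+0 = 0
j=2,k=1: acc = 0+2 = 2
j=2,k=2: acc = 2+4 = 6
j=2,k=3: acc = 6+6 = 12
j=3,k=0: acc = 12+0 = 12
j=3,k=1: acc = 12+3 = 15
j=3,k=2: acc = 15+6 = 21
j=3,k=3: acc = 21+9 = 30
j=3,k=4: acc = 30+12 = 42
j=4,k=0: acc = 42+0 = 42
j=4,k=1: acc = 42+4 = 46
j=4,k=2: acc = 46+8 = 54
j=4,k=3: acc = 54+12 = 66
j=4,k=4: acc = 66+16 = 82
j=4,k=5: acc = 82+20 = 102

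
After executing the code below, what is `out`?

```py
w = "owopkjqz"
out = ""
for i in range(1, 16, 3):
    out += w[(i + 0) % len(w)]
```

'wkzoj'

i=1: add w[1]='w' → 'w'
i=4: add w[4]='k' → 'wk'
i=7: add w[7]='z' → 'wkz'
i=10: add w[2]='o' → 'wkzo'
i=13: add w[5]='j' → 'wkzoj'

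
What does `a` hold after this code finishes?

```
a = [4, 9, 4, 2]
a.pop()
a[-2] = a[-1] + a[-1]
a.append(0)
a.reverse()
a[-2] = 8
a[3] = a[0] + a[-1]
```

pop() removes 2 → [4, 9, 4]
a[-2] = a[-1]+a[-1] = 4+4 = 8 → [4, 8, 4]
append 0 → [4, 8, 4, 0]
reverse → [0, 4, 8, 4]
a[-2] = 8 → [0, 4, 8, 4]
a[3] = a[0]+a[-1] = 0+4 = 4 → [0, 4, 8, 4]

[0, 4, 8, 4]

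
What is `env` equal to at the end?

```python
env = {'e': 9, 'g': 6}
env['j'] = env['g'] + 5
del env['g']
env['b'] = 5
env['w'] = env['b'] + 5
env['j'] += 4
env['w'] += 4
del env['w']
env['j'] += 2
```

env['j'] = env['g']+5 = 11 → {'e': 9, 'g': 6, 'j': 11}
del 'g' → {'e': 9, 'j': 11}
env['b'] = 5 → {'e': 9, 'j': 11, 'b': 5}
env['w'] = env['b']+5 = 10 → {'e': 9, 'j': 11, 'b': 5, 'w': 10}
env['j'] = 11+4 = 15 → {'e': 9, 'j': 15, 'b': 5, 'w': 10}
env['w'] = 10+4 = 14 → {'e': 9, 'j': 15, 'b': 5, 'w': 14}
del 'w' → {'e': 9, 'j': 15, 'b': 5}
env['j'] = 15+2 = 17 → {'e': 9, 'j': 17, 'b': 5}

{'e': 9, 'j': 17, 'b': 5}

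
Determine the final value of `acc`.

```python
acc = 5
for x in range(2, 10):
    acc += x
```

x=2: acc = 5+2 = 7
x=3: acc = 7+3 = 10
x=4: acc = 10+4 = 14
x=5: acc = 14+5 = 19
x=6: acc = 19+6 = 25
x=7: acc = 25+7 = 32
x=8: acc = 32+8 = 40
x=9: acc = 40+9 = 49

49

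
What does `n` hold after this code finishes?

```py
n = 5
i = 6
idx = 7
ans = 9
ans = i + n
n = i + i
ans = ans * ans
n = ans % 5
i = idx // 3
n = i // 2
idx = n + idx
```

1

ans = 6+5 = 11
n = 6+6 = 12
ans = 11*11 = 121
n = 121%5 = 1
i = 7//3 = 2
n = 2//2 = 1
idx = 1+7 = 8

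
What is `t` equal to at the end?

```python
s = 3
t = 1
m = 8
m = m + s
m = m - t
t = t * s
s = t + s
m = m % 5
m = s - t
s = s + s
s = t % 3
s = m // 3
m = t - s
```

m = 8+3 = 11
m = 11-1 = 10
t = 1*3 = 3
s = 3+3 = 6
m = 10%5 = 0
m = 6-3 = 3
s = 6+6 = 12
s = 3%3 = 0
s = 3//3 = 1
m = 3-1 = 2

3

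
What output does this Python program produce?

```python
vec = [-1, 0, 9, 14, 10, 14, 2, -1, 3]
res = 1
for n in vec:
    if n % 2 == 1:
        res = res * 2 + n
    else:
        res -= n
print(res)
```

n=-1: odd, res = 1*2+(-1) = 1
n=0: not odd, res = 1-0 = 1
n=9: odd, res = 1*2+9 = 11
n=14: not odd, res = 11-14 = -3
n=10: not odd, res = (-3)-10 = -13
n=14: not odd, res = (-13)-14 = -27
n=2: not odd, res = (-27)-2 = -29
n=-1: odd, res = (-29)*2+(-1) = -59
n=3: odd, res = (-59)*2+3 = -115

-115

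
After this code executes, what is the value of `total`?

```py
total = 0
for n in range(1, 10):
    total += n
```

45

n=1: total = 0+1 = 1
n=2: total = 1+2 = 3
n=3: total = 3+3 = 6
n=4: total = 6+4 = 10
n=5: total = 10+5 = 15
n=6: total = 15+6 = 21
n=7: total = 21+7 = 28
n=8: total = 28+8 = 36
n=9: total = 36+9 = 45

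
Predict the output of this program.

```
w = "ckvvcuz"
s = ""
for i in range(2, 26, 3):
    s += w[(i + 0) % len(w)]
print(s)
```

vukccvzv

i=2: add w[2]='v' → 'v'
i=5: add w[5]='u' → 'vu'
i=8: add w[1]='k' → 'vuk'
i=11: add w[4]='c' → 'vukc'
i=14: add w[0]='c' → 'vukcc'
i=17: add w[3]='v' → 'vukccv'
i=20: add w[6]='z' → 'vukccvz'
i=23: add w[2]='v' → 'vukccvzv'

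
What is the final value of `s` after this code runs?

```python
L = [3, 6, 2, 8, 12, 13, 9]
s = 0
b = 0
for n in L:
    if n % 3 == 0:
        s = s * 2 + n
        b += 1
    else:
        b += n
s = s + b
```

n=3: %3==0, s = 0*2+3 = 3; b=1
n=6: %3==0, s = 3*2+6 = 12; b=2
n=2: not %3==0; b=4
n=8: not %3==0; b=12
n=12: %3==0, s = 12*2+12 = 36; b=13
n=13: not %3==0; b=26
n=9: %3==0, s = 36*2+9 = 81; b=27
s+b = 81+27 = 108

108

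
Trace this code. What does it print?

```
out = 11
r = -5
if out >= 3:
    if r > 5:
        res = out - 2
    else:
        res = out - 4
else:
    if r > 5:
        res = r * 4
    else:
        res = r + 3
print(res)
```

out=11, r=-5
out >= 3 is True; r > 5 is False
→ res = out - 4 = 7

7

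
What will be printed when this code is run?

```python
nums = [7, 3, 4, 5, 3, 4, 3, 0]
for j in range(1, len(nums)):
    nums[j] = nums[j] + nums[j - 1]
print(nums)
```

j=1: nums[1] = 3+7 = 10 → [7, 10, 4, 5, 3, 4, 3, 0]
j=2: nums[2] = 4+10 = 14 → [7, 10, 14, 5, 3, 4, 3, 0]
j=3: nums[3] = 5+14 = 19 → [7, 10, 14, 19, 3, 4, 3, 0]
j=4: nums[4] = 3+19 = 22 → [7, 10, 14, 19, 22, 4, 3, 0]
j=5: nums[5] = 4+22 = 26 → [7, 10, 14, 19, 22, 26, 3, 0]
j=6: nums[6] = 3+26 = 29 → [7, 10, 14, 19, 22, 26, 29, 0]
j=7: nums[7] = 0+29 = 29 → [7, 10, 14, 19, 22, 26, 29, 29]

[7, 10, 14, 19, 22, 26, 29, 29]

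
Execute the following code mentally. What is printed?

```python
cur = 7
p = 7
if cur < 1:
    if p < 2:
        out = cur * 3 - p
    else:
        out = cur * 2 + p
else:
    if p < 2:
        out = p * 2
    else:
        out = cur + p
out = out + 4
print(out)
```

18

cur=7, p=7
cur < 1 is False; p < 2 is False
→ out = cur + p = 14
out = 14+4 = 18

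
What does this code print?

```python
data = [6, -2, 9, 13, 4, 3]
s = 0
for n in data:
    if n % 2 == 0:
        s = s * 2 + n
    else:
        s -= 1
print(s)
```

19

n=6: even, s = 0*2+6 = 6
n=-2: even, s = 6*2+(-2) = 10
n=9: not even, s = 10-1 = 9
n=13: not even, s = 9-1 = 8
n=4: even, s = 8*2+4 = 20
n=3: not even, s = 20-1 = 19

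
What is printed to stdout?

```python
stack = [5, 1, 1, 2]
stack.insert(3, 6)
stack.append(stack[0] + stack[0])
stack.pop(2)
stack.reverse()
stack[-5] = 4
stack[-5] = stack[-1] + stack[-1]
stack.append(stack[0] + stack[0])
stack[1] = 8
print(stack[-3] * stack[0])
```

10

insert 6 at 3 → [5, 1, 1, 6, 2]
append stack[0]+stack[0] = 5+5 = 10 → [5, 1, 1, 6, 2, 10]
pop(2) removes 1 → [5, 1, 6, 2, 10]
reverse → [10, 2, 6, 1, 5]
stack[-5] = 4 → [4, 2, 6, 1, 5]
stack[-5] = stack[-1]+stack[-1] = 5+5 = 10 → [10, 2, 6, 1, 5]
append stack[0]+stack[0] = 10+10 = 20 → [10, 2, 6, 1, 5, 20]
stack[1] = 8 → [10, 8, 6, 1, 5, 20]
stack[-3]*stack[0] = 1*10 = 10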